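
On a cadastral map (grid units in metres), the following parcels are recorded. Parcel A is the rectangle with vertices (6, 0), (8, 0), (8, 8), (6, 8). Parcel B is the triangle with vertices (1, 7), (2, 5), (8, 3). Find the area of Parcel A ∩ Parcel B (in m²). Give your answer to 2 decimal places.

0.48

The intersection is the polygon with vertices (6,4.143), (8,3), (6,3.667).
By the shoelace formula its area is 0.48.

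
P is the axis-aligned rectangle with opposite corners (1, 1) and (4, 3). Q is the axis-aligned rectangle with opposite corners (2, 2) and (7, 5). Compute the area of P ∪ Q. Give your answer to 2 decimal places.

19.00

By inclusion–exclusion:
Individual areas: |P| = 6, |Q| = 15.
|P∩Q|: x∈[2,4], y∈[2,3] → 2·1 = 2.
|P ∪ Q| = 21 − 2 = 19.00.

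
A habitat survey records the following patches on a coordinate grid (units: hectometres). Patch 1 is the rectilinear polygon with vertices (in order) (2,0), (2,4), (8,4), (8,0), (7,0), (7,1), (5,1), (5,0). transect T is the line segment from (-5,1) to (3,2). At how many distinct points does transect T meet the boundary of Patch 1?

1

The segment meets the boundary at (2,1.875).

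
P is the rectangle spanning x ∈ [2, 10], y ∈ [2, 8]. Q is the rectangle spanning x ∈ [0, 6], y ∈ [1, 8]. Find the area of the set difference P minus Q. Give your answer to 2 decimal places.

24.00

|P∩Q|: x∈[2,6], y∈[2,8] → 4·6 = 24.
|P| = 48.
|P ∖ Q| = |P| − |P∩Q| = 48 − 24 = 24.00.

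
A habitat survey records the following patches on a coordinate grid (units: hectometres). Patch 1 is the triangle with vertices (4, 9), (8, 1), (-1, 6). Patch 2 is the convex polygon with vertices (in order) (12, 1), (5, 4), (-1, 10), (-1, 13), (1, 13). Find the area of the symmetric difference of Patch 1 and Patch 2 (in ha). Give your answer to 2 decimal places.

46.77

|Patch 1| = 26, |Patch 2| = 43.5, |Patch 1∩Patch 2| = 11.3636.
|Patch 1 △ Patch 2| = |Patch 1| + |Patch 2| − 2·|Patch 1∩Patch 2| = 26 + 43.5 − 22.7273 = 46.77.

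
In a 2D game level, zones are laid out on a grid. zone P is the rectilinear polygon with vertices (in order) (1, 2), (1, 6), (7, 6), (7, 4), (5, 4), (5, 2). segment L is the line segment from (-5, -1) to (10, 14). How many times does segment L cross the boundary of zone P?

2

The segment meets the boundary at (2,6), (1,5).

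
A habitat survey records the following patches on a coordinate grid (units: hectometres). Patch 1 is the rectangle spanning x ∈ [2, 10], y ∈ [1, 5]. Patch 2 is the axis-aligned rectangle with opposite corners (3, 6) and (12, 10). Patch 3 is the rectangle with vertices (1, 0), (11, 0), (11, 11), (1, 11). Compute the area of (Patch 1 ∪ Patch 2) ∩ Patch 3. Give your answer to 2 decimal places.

64.00

|Patch 1 ∪ Patch 2| = 68.
|(Patch 1 ∪ Patch 2) ∩ Patch 3| = 64.00.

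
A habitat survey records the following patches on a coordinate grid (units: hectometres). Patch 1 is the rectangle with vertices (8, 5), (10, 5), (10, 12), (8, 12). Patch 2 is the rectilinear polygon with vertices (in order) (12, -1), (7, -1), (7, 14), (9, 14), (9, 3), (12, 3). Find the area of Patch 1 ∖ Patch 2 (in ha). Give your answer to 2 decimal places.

7.00

|Patch 1| = 14, |Patch 1∩Patch 2| = 7.
|Patch 1 ∖ Patch 2| = |Patch 1| − |Patch 1∩Patch 2| = 14 − 7 = 7.00.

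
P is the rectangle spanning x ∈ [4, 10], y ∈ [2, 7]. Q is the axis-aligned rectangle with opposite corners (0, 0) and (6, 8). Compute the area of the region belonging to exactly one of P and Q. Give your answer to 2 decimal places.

58.00

|P∩Q|: x∈[4,6], y∈[2,7] → 2·5 = 10.
|P △ Q| = |P| + |Q| − 2·|P∩Q| = 30 + 48 − 20 = 58.00.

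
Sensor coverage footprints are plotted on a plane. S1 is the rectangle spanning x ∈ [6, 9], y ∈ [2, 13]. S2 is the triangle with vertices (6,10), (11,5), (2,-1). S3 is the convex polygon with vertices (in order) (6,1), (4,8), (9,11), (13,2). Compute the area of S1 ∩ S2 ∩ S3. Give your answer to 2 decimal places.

17.22

The intersection is the polygon with vertices (6.5,2), (6,2), (6,9.2), (6.5,9.5), (9,7), (9,3.667).
By the shoelace formula its area is 17.22.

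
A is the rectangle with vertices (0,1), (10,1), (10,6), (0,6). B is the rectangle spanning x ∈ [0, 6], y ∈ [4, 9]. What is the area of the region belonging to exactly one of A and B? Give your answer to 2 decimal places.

56.00

|A∩B|: x∈[0,6], y∈[4,6] → 6·2 = 12.
|A △ B| = |A| + |B| − 2·|A∩B| = 50 + 30 − 24 = 56.00.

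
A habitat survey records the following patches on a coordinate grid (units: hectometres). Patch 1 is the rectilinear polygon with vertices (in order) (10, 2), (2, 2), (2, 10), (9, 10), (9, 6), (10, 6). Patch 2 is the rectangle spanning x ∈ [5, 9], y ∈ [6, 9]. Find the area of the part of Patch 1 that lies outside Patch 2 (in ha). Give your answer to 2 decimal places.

|Patch 1| = 60, |Patch 1∩Patch 2| = 12.
|Patch 1 ∖ Patch 2| = |Patch 1| − |Patch 1∩Patch 2| = 60 − 12 = 48.00.

48.00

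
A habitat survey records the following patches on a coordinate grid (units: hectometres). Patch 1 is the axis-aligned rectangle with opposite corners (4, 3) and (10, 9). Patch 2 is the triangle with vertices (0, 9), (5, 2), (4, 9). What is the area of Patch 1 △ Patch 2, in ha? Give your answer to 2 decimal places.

44.97

|Patch 1| = 36, |Patch 2| = 14, |Patch 1∩Patch 2| = 2.5143.
|Patch 1 △ Patch 2| = |Patch 1| + |Patch 2| − 2·|Patch 1∩Patch 2| = 36 + 14 − 5.0286 = 44.97.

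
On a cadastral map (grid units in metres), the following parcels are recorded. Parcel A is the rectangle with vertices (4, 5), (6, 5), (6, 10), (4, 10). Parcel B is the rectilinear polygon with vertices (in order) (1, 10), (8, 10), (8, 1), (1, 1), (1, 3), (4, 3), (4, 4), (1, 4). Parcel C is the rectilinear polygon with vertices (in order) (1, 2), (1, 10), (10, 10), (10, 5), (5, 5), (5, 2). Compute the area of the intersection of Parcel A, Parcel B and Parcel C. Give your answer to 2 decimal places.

The intersection is the polygon with vertices (5,5), (4,5), (4,10), (6,10), (6,5).
By the shoelace formula its area is 10.00.

10.00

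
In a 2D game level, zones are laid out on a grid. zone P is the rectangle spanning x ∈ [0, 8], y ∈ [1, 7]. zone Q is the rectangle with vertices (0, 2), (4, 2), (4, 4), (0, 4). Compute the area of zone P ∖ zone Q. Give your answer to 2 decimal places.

|zone P∩zone Q|: x∈[0,4], y∈[2,4] → 4·2 = 8.
|zone P| = 48.
|zone P ∖ zone Q| = |zone P| − |zone P∩zone Q| = 48 − 8 = 40.00.

40.00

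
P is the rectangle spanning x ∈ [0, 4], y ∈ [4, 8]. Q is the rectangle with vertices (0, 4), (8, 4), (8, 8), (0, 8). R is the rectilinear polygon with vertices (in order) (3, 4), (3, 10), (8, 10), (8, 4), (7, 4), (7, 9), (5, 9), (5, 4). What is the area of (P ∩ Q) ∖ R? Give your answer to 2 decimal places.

|P ∩ Q| = 16.
|(P ∩ Q) ∩ R| = 4.
|(P ∩ Q) ∖ R| = 16 − 4 = 12.00.

12.00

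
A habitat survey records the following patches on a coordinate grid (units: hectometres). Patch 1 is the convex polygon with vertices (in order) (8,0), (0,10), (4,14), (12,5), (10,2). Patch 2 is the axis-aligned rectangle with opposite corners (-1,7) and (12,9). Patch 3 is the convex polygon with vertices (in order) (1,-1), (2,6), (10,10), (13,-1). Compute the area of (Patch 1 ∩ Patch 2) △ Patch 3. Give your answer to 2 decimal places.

|Patch 1 ∩ Patch 2| = 15.4667.
|(Patch 1 ∩ Patch 2) ∩ Patch 3| = 6.6667.
|(Patch 1 ∩ Patch 2) △ Patch 3| = 15.4667 + 92 − 13.3333 = 94.13.

94.13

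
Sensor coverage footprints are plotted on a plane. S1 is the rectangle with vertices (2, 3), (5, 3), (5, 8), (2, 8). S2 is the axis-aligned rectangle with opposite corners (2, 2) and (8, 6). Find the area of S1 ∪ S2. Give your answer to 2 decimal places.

By inclusion–exclusion:
Individual areas: |S1| = 15, |S2| = 24.
|S1∩S2|: x∈[2,5], y∈[3,6] → 3·3 = 9.
|S1 ∪ S2| = 39 − 9 = 30.00.

30.00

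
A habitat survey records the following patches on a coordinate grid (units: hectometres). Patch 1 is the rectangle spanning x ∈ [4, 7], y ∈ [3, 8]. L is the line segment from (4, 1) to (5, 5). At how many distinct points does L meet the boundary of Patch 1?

The segment meets the boundary at (4.5,3).

1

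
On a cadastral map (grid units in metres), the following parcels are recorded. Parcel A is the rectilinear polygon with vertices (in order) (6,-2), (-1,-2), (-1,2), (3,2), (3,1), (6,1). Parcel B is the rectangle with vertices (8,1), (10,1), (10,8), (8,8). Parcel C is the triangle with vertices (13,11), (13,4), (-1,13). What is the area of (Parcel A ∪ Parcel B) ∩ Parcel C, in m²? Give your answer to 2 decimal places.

2.86

The region (Parcel A ∪ Parcel B) ∩ Parcel C is the polygon with vertices (8,8), (10,8), (10,5.929), (8,7.214).
By the shoelace formula its area is 2.86.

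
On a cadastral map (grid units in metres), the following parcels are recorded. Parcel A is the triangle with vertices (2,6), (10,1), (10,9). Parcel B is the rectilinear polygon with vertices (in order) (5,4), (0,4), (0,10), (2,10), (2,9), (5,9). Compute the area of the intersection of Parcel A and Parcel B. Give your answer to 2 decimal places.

4.50

The intersection is the polygon with vertices (2,6), (5,7.125), (5,4.125).
By the shoelace formula its area is 4.50.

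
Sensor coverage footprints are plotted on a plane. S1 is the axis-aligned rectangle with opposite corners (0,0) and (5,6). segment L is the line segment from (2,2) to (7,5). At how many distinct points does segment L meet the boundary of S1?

The segment meets the boundary at (5,3.8).

1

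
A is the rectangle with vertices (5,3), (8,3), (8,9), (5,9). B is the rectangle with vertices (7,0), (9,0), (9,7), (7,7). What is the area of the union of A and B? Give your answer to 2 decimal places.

By inclusion–exclusion:
Individual areas: |A| = 18, |B| = 14.
|A∩B|: x∈[7,8], y∈[3,7] → 1·4 = 4.
|A ∪ B| = 32 − 4 = 28.00.

28.00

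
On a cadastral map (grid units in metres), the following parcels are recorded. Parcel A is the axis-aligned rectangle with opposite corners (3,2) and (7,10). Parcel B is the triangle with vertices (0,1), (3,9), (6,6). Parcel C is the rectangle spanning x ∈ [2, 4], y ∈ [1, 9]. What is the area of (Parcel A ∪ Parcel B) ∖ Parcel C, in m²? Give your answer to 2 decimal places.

|Parcel A ∪ Parcel B| = 40.25.
|(Parcel A ∪ Parcel B) ∩ Parcel C| = 11.5833.
|(Parcel A ∪ Parcel B) ∖ Parcel C| = 40.25 − 11.5833 = 28.67.

28.67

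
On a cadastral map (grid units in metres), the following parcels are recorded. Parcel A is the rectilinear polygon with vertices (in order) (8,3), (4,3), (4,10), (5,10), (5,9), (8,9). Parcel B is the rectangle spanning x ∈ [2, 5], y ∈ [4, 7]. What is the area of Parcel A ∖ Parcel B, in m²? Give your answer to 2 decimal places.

|Parcel A| = 25, |Parcel A∩Parcel B| = 3.
|Parcel A ∖ Parcel B| = |Parcel A| − |Parcel A∩Parcel B| = 25 − 3 = 22.00.

22.00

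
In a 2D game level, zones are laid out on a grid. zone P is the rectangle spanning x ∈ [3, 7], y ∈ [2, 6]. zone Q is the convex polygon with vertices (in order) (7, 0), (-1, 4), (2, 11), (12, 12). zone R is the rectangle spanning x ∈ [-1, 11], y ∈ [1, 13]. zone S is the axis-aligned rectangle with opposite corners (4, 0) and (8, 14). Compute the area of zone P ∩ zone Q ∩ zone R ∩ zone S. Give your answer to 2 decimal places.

The intersection is the polygon with vertices (7,2), (4,2), (4,6), (7,6).
By the shoelace formula its area is 12.00.

12.00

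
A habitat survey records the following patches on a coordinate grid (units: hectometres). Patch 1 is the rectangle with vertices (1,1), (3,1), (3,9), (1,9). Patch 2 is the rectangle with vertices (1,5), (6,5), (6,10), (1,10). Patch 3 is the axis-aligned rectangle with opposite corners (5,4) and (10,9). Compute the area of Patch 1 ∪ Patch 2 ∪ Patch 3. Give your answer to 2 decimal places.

54.00

By inclusion–exclusion:
Individual areas: |Patch 1| = 16, |Patch 2| = 25, |Patch 3| = 25.
|Patch 1∩Patch 2|: x∈[1,3], y∈[5,9] → 2·4 = 8.
|Patch 1∩Patch 3| = 0 (no overlap).
|Patch 2∩Patch 3|: x∈[5,6], y∈[5,9] → 1·4 = 4.
|Patch 1∩Patch 2∩Patch 3| = 0.
|Patch 1 ∪ Patch 2 ∪ Patch 3| = 66 − 12 + 0 = 54.00.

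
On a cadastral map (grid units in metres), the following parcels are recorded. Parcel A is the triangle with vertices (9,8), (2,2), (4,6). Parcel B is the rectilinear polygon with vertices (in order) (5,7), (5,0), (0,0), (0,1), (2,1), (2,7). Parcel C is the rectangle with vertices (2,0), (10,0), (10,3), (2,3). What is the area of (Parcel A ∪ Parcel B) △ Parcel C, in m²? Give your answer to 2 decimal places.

32.66

|Parcel A ∪ Parcel B| = 26.6571.
|(Parcel A ∪ Parcel B) ∩ Parcel C| = 9.
|(Parcel A ∪ Parcel B) △ Parcel C| = 26.6571 + 24 − 18 = 32.66.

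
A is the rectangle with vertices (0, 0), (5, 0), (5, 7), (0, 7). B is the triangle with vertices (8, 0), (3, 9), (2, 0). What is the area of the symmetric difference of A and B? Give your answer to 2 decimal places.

26.87

|A| = 35, |B| = 27, |A∩B| = 17.5667.
|A △ B| = |A| + |B| − 2·|A∩B| = 35 + 27 − 35.1333 = 26.87.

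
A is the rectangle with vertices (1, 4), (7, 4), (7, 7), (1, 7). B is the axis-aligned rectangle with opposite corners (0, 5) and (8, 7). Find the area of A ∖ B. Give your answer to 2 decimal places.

6.00

|A∩B|: x∈[1,7], y∈[5,7] → 6·2 = 12.
|A| = 18.
|A ∖ B| = |A| − |A∩B| = 18 − 12 = 6.00.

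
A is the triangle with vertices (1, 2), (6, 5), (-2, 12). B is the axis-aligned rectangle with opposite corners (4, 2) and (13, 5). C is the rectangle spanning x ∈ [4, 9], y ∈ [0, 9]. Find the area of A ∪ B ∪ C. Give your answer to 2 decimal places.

83.55

By inclusion–exclusion:
Individual areas: |A| = 29.5, |B| = 27, |C| = 45.
|A∩B| = 1.2.
|A∩C| = 2.95.
|B∩C|: x∈[4,9], y∈[2,5] → 5·3 = 15.
|A∩B∩C| = 1.2.
|A ∪ B ∪ C| = 101.5 − 19.15 + 1.2 = 83.55.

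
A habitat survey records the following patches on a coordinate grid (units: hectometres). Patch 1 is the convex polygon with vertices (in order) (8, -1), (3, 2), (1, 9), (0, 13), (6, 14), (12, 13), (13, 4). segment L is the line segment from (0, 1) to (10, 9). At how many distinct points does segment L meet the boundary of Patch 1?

1

The segment meets the boundary at (2.674,3.14).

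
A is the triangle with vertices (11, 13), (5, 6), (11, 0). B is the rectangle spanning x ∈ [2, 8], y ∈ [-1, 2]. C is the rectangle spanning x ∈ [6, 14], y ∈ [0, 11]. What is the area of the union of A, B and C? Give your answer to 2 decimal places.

104.80

By inclusion–exclusion:
Individual areas: |A| = 39, |B| = 18, |C| = 88.
|A∩B| = 0.
|A∩C| = 36.2024.
|B∩C|: x∈[6,8], y∈[0,2] → 2·2 = 4.
|A∩B∩C| = 0.
|A ∪ B ∪ C| = 145 − 40.2024 + 0 = 104.80.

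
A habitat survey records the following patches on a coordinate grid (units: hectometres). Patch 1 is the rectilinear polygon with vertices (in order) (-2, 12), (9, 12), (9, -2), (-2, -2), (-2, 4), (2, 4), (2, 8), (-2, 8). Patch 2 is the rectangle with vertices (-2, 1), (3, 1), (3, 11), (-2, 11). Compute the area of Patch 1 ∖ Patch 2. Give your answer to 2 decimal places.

|Patch 1| = 138, |Patch 1∩Patch 2| = 34.
|Patch 1 ∖ Patch 2| = |Patch 1| − |Patch 1∩Patch 2| = 138 − 34 = 104.00.

104.00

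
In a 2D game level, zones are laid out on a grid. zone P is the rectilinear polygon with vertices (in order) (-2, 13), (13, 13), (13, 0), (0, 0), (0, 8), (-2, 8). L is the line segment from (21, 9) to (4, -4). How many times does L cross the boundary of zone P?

2

The segment meets the boundary at (9.231,0), (13,2.882).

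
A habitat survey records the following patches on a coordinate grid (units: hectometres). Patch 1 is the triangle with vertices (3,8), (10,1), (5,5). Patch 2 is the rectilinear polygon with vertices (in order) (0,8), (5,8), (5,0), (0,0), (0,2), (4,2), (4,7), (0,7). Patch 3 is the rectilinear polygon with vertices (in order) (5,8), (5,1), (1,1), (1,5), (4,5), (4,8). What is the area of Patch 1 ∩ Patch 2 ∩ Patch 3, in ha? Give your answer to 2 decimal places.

The intersection is the polygon with vertices (5,5), (4,6.5), (4,7), (5,6).
By the shoelace formula its area is 0.75.

0.75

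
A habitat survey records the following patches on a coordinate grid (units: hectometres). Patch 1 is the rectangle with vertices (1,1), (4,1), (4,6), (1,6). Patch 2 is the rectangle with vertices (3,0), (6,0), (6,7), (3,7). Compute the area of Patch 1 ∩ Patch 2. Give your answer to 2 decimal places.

5.00

|Patch 1∩Patch 2|: x∈[3,4], y∈[1,6] → 1·5 = 5.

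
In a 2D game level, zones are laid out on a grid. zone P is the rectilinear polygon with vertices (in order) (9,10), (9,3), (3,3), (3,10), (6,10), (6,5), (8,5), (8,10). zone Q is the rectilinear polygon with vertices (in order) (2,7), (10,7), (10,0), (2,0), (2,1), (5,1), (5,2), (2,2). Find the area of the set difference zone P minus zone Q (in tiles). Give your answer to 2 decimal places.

12.00

|zone P| = 32, |zone P∩zone Q| = 20.
|zone P ∖ zone Q| = |zone P| − |zone P∩zone Q| = 32 − 20 = 12.00.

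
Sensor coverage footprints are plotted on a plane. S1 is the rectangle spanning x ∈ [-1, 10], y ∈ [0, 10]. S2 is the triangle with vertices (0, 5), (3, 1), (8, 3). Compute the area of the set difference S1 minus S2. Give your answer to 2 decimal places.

|S1| = 110, |S1∩S2| = 13.
|S1 ∖ S2| = |S1| − |S1∩S2| = 110 − 13 = 97.00.

97.00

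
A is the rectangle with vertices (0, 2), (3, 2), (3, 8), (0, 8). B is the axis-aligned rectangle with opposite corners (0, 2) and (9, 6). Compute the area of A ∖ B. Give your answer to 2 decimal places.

6.00

|A∩B|: x∈[0,3], y∈[2,6] → 3·4 = 12.
|A| = 18.
|A ∖ B| = |A| − |A∩B| = 18 − 12 = 6.00.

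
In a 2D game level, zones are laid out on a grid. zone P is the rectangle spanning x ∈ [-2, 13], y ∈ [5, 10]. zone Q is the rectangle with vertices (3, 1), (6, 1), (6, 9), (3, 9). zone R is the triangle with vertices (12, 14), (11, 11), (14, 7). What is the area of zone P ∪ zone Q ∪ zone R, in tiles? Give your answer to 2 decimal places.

92.46

By inclusion–exclusion:
Individual areas: |zone P| = 75, |zone Q| = 24, |zone R| = 6.5.
|zone P∩zone Q|: x∈[3,6], y∈[5,9] → 3·4 = 12.
|zone P∩zone R| = 1.0417.
|zone Q∩zone R| = 0.
|zone P∩zone Q∩zone R| = 0.
|zone P ∪ zone Q ∪ zone R| = 105.5 − 13.0417 + 0 = 92.46.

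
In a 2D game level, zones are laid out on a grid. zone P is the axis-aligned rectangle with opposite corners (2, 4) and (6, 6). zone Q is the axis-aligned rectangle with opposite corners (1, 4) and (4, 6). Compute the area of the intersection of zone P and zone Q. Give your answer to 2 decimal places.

4.00

|zone P∩zone Q|: x∈[2,4], y∈[4,6] → 2·2 = 4.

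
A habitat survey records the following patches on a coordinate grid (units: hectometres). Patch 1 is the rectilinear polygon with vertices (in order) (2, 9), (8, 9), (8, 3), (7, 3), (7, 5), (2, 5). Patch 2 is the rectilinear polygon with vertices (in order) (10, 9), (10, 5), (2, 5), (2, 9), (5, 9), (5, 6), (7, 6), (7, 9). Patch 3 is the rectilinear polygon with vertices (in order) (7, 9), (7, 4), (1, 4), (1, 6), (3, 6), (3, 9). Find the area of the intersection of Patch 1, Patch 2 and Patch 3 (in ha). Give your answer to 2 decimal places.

11.00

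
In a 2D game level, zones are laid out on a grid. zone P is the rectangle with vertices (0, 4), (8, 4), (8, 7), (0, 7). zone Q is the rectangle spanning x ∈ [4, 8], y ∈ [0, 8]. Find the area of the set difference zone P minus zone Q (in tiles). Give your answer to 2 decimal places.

|zone P∩zone Q|: x∈[4,8], y∈[4,7] → 4·3 = 12.
|zone P| = 24.
|zone P ∖ zone Q| = |zone P| − |zone P∩zone Q| = 24 − 12 = 12.00.

12.00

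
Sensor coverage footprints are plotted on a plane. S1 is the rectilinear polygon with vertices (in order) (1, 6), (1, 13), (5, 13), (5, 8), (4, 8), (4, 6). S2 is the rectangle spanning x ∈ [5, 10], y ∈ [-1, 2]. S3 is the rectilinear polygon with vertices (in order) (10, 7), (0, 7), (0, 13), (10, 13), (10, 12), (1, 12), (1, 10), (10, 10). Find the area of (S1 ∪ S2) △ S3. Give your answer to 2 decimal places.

|S1 ∪ S2| = 41.
|(S1 ∪ S2) ∩ S3| = 15.
|(S1 ∪ S2) △ S3| = 41 + 42 − 30 = 53.00.

53.00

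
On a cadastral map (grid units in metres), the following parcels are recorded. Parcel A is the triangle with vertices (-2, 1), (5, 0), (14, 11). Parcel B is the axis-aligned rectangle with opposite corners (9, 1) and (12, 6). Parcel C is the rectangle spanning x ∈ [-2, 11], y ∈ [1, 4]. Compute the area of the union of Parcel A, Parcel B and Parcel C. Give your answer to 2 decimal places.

70.56

By inclusion–exclusion:
Individual areas: |Parcel A| = 43, |Parcel B| = 15, |Parcel C| = 39.
|Parcel A∩Parcel B| = 0.5051.
|Parcel A∩Parcel C| = 19.9364.
|Parcel B∩Parcel C|: x∈[9,11], y∈[1,4] → 2·3 = 6.
|Parcel A∩Parcel B∩Parcel C| = 0.
|Parcel A ∪ Parcel B ∪ Parcel C| = 97 − 26.4414 + 0 = 70.56.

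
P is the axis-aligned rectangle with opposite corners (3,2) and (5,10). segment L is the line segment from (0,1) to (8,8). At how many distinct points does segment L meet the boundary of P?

2

The segment meets the boundary at (5,5.375), (3,3.625).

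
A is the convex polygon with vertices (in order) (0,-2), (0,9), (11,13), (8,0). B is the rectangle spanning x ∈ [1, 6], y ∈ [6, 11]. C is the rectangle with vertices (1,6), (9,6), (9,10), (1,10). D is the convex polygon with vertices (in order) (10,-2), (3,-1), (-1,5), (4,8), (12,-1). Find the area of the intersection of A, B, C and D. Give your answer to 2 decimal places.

The intersection is the polygon with vertices (1,6), (1,6.2), (4,8), (5.778,6).
By the shoelace formula its area is 5.08.

5.08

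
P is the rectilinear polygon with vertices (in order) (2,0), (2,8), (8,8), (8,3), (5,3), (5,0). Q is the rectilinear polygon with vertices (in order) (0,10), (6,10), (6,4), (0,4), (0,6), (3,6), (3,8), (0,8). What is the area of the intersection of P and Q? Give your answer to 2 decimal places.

14.00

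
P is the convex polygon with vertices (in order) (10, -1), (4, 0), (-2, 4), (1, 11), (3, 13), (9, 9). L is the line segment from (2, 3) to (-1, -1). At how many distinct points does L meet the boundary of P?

1

The segment meets the boundary at (1.167,1.889).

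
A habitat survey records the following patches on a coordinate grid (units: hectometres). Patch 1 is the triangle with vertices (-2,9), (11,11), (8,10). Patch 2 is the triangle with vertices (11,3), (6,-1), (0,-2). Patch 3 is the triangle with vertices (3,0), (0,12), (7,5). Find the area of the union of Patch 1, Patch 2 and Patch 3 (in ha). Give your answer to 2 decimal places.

By inclusion–exclusion:
Individual areas: |Patch 1| = 3.5, |Patch 2| = 9.5, |Patch 3| = 31.5.
|Patch 1∩Patch 2| = 0.
|Patch 1∩Patch 3| = 0.339.
|Patch 2∩Patch 3| = 0.
|Patch 1∩Patch 2∩Patch 3| = 0.
|Patch 1 ∪ Patch 2 ∪ Patch 3| = 44.5 − 0.339 + 0 = 44.16.

44.16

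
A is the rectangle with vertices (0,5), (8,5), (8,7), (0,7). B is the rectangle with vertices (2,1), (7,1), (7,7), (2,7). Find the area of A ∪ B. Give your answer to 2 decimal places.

By inclusion–exclusion:
Individual areas: |A| = 16, |B| = 30.
|A∩B|: x∈[2,7], y∈[5,7] → 5·2 = 10.
|A ∪ B| = 46 − 10 = 36.00.

36.00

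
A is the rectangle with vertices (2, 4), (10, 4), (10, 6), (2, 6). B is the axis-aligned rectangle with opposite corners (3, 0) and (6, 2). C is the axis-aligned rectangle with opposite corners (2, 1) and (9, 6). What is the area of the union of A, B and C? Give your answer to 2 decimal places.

By inclusion–exclusion:
Individual areas: |A| = 16, |B| = 6, |C| = 35.
|A∩B| = 0 (no overlap).
|A∩C|: x∈[2,9], y∈[4,6] → 7·2 = 14.
|B∩C|: x∈[3,6], y∈[1,2] → 3·1 = 3.
|A∩B∩C| = 0.
|A ∪ B ∪ C| = 57 − 17 + 0 = 40.00.

40.00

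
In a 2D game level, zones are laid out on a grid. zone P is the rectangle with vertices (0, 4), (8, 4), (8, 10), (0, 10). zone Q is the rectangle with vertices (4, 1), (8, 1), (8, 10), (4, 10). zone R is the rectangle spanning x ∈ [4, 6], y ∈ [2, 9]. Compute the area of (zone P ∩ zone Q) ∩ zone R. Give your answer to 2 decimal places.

The region (zone P ∩ zone Q) ∩ zone R is the polygon with vertices (4,4), (4,9), (6,9), (6,4).
By the shoelace formula its area is 10.00.

10.00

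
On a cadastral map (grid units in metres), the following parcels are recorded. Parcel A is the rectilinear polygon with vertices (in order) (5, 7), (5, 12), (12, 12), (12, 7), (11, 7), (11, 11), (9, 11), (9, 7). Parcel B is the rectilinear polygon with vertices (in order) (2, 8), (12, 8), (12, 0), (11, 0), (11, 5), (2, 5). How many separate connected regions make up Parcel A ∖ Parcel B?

1

Parcel A ∖ Parcel B is a single connected region.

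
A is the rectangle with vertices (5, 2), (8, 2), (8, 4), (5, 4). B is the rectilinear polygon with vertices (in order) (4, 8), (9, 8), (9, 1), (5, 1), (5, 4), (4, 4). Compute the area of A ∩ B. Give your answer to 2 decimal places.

6.00

The intersection is the polygon with vertices (8,4), (8,2), (5,2), (5,4).
By the shoelace formula its area is 6.00.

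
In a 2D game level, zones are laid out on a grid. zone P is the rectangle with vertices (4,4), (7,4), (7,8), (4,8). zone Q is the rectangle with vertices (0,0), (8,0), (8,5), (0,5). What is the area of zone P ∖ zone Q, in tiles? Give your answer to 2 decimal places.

|zone P∩zone Q|: x∈[4,7], y∈[4,5] → 3·1 = 3.
|zone P| = 12.
|zone P ∖ zone Q| = |zone P| − |zone P∩zone Q| = 12 − 3 = 9.00.

9.00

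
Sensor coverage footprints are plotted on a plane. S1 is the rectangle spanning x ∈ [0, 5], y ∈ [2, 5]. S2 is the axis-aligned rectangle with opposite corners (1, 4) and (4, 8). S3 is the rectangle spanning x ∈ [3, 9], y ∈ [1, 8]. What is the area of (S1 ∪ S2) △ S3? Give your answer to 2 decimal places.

|S1 ∪ S2| = 24.
|(S1 ∪ S2) ∩ S3| = 9.
|(S1 ∪ S2) △ S3| = 24 + 42 − 18 = 48.00.

48.00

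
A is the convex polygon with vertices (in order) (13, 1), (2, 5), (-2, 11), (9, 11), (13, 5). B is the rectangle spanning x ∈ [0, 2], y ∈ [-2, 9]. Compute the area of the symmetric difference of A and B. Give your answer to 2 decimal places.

|A| = 88, |B| = 22, |A∩B| = 5.
|A △ B| = |A| + |B| − 2·|A∩B| = 88 + 22 − 10 = 100.00.

100.00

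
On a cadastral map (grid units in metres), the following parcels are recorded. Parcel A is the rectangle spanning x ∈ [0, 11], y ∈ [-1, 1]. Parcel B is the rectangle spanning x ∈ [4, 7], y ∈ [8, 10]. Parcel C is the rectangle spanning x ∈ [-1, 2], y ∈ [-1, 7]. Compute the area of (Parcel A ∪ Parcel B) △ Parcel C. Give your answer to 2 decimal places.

|Parcel A ∪ Parcel B| = 28.
|(Parcel A ∪ Parcel B) ∩ Parcel C| = 4.
|(Parcel A ∪ Parcel B) △ Parcel C| = 28 + 24 − 8 = 44.00.

44.00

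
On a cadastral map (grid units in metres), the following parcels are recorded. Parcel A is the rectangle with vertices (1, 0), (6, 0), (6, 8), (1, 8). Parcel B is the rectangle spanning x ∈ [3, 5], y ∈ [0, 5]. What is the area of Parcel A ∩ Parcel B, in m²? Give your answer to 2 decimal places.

|Parcel A∩Parcel B|: x∈[3,5], y∈[0,5] → 2·5 = 10.

10.00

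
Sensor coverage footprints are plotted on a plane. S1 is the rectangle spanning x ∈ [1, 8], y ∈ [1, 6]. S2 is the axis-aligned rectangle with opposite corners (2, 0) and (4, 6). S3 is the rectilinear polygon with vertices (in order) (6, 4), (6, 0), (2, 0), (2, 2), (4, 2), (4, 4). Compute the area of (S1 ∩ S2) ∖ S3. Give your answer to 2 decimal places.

|S1 ∩ S2| = 10.
|(S1 ∩ S2) ∩ S3| = 2.
|(S1 ∩ S2) ∖ S3| = 10 − 2 = 8.00.

8.00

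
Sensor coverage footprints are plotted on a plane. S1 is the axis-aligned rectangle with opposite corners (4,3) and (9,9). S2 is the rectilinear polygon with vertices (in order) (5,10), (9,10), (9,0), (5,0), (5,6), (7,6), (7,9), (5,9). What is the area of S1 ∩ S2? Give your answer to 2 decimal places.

18.00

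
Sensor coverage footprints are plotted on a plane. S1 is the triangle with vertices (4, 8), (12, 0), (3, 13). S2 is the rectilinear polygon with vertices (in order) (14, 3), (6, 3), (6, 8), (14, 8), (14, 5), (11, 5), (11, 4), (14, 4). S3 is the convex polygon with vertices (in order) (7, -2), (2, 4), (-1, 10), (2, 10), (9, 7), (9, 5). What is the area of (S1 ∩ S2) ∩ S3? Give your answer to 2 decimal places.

5.45

The region (S1 ∩ S2) ∩ S3 is the polygon with vertices (6,8), (6.462,8), (8.865,4.528), (8.556,3.444), (6,6).
By the shoelace formula its area is 5.45.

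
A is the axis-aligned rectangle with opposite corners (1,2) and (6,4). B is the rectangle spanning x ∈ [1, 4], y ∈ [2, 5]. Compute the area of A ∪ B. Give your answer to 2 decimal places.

By inclusion–exclusion:
Individual areas: |A| = 10, |B| = 9.
|A∩B|: x∈[1,4], y∈[2,4] → 3·2 = 6.
|A ∪ B| = 19 − 6 = 13.00.

13.00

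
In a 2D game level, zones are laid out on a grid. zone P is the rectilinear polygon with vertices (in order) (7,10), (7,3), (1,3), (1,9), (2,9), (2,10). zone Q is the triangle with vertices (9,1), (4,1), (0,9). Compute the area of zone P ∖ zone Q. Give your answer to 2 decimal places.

30.31

|zone P| = 41, |zone P∩zone Q| = 10.6944.
|zone P ∖ zone Q| = |zone P| − |zone P∩zone Q| = 41 − 10.6944 = 30.31.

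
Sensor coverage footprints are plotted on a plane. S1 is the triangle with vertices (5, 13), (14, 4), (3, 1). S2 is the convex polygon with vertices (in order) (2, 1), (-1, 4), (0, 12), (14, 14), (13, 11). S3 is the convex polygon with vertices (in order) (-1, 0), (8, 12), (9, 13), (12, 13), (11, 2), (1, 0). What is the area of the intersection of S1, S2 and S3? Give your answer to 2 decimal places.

22.93

The intersection is the polygon with vertices (3.179,2.071), (3.929,6.571), (7.143,10.857), (9.857,8.143).
By the shoelace formula its area is 22.93.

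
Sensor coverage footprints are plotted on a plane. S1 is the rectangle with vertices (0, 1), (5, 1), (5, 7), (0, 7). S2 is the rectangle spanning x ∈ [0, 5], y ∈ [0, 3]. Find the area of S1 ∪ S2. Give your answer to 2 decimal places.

By inclusion–exclusion:
Individual areas: |S1| = 30, |S2| = 15.
|S1∩S2|: x∈[0,5], y∈[1,3] → 5·2 = 10.
|S1 ∪ S2| = 45 − 10 = 35.00.

35.00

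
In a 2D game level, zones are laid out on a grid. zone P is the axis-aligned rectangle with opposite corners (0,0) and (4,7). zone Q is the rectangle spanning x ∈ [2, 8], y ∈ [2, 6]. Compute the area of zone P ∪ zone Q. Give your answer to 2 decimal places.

By inclusion–exclusion:
Individual areas: |zone P| = 28, |zone Q| = 24.
|zone P∩zone Q|: x∈[2,4], y∈[2,6] → 2·4 = 8.
|zone P ∪ zone Q| = 52 − 8 = 44.00.

44.00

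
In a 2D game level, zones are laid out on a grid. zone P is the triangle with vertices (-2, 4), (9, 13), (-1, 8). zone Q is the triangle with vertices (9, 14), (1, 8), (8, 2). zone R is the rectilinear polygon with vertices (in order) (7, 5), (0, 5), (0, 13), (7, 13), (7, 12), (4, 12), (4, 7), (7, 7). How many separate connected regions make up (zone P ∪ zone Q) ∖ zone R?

2

(zone P ∪ zone Q) ∖ zone R splits into 2 disjoint pieces (area 4.6136, area 31.8346).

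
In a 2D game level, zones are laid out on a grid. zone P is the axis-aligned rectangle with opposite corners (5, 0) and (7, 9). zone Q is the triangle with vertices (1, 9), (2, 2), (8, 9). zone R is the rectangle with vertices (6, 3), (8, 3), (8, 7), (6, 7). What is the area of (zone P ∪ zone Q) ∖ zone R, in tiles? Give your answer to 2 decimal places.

|zone P ∪ zone Q| = 37.8333.
|(zone P ∪ zone Q) ∩ zone R| = 4.
|(zone P ∪ zone Q) ∖ zone R| = 37.8333 − 4 = 33.83.

33.83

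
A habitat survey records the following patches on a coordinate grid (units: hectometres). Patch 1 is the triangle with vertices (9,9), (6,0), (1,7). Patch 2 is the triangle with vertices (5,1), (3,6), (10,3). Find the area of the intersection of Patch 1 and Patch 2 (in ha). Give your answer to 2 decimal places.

10.62

The intersection is the polygon with vertices (6.538,1.615), (5.222,1.089), (4.636,1.909), (3,6), (7.375,4.125).
By the shoelace formula its area is 10.62.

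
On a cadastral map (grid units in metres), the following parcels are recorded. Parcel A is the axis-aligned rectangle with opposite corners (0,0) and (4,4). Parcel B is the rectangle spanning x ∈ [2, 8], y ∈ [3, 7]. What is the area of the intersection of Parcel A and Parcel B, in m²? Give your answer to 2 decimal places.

2.00

|Parcel A∩Parcel B|: x∈[2,4], y∈[3,4] → 2·1 = 2.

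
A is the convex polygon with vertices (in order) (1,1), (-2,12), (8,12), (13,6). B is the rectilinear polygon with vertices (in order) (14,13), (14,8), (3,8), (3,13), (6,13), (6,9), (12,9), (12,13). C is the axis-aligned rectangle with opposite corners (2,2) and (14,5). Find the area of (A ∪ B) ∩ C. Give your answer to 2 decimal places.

15.00

The region (A ∪ B) ∩ C is the polygon with vertices (3.4,2), (2,2), (2,5), (10.6,5).
By the shoelace formula its area is 15.00.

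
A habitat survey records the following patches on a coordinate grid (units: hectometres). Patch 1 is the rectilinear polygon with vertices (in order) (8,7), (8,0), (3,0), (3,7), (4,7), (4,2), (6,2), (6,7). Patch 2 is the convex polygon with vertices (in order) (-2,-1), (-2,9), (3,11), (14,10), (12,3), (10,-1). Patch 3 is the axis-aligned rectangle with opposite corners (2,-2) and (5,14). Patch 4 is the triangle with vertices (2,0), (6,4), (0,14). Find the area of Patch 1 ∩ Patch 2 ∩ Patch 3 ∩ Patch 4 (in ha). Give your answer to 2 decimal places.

The intersection is the polygon with vertices (3,7), (4,7), (4,2), (3,1).
By the shoelace formula its area is 5.50.

5.50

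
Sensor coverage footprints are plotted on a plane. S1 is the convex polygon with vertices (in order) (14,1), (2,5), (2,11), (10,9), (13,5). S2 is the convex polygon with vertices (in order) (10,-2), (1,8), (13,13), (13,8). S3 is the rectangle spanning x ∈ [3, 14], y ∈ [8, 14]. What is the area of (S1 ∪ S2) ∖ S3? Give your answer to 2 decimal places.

|S1 ∪ S2| = 104.2285.
|(S1 ∪ S2) ∩ S3| = 31.9219.
|(S1 ∪ S2) ∖ S3| = 104.2285 − 31.9219 = 72.31.

72.31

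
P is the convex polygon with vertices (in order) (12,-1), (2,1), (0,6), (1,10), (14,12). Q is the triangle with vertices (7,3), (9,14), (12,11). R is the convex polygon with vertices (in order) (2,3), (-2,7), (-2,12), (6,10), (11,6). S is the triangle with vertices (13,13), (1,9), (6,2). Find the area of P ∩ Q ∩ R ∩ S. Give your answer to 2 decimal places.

3.41

The intersection is the polygon with vertices (7.323,4.774), (7.984,8.413), (9.373,7.301), (7.885,4.962).
By the shoelace formula its area is 3.41.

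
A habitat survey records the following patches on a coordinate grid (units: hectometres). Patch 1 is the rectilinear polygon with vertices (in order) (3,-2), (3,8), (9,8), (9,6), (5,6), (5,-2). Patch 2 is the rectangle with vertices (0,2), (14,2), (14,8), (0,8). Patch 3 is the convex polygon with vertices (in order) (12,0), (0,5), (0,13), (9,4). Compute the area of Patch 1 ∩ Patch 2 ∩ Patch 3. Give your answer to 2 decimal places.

11.33

The intersection is the polygon with vertices (5,8), (7,6), (5,6), (5,2.917), (3,3.75), (3,8).
By the shoelace formula its area is 11.33.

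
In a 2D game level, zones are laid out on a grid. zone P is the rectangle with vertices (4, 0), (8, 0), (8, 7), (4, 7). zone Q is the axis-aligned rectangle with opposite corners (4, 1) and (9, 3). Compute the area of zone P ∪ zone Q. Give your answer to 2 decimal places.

30.00

By inclusion–exclusion:
Individual areas: |zone P| = 28, |zone Q| = 10.
|zone P∩zone Q|: x∈[4,8], y∈[1,3] → 4·2 = 8.
|zone P ∪ zone Q| = 38 − 8 = 30.00.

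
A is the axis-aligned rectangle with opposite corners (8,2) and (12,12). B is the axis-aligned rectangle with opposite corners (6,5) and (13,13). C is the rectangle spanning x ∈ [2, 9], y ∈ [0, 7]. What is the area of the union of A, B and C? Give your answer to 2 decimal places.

By inclusion–exclusion:
Individual areas: |A| = 40, |B| = 56, |C| = 49.
|A∩B|: x∈[8,12], y∈[5,12] → 4·7 = 28.
|A∩C|: x∈[8,9], y∈[2,7] → 1·5 = 5.
|B∩C|: x∈[6,9], y∈[5,7] → 3·2 = 6.
|A∩B∩C| = 2.
|A ∪ B ∪ C| = 145 − 39 + 2 = 108.00.

108.00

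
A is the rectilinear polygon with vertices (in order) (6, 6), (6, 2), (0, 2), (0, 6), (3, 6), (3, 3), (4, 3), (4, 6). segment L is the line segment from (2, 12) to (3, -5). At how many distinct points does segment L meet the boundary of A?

2

The segment meets the boundary at (2.588,2), (2.353,6).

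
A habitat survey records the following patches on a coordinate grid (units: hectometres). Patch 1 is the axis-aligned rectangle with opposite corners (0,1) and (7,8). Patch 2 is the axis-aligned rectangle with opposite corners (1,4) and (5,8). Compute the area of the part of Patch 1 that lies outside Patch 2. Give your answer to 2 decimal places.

33.00

|Patch 1∩Patch 2|: x∈[1,5], y∈[4,8] → 4·4 = 16.
|Patch 1| = 49.
|Patch 1 ∖ Patch 2| = |Patch 1| − |Patch 1∩Patch 2| = 49 − 16 = 33.00.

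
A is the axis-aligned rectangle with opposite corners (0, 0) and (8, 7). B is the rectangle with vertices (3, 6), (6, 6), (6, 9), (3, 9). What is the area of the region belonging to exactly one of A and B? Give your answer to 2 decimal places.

59.00

|A∩B|: x∈[3,6], y∈[6,7] → 3·1 = 3.
|A △ B| = |A| + |B| − 2·|A∩B| = 56 + 9 − 6 = 59.00.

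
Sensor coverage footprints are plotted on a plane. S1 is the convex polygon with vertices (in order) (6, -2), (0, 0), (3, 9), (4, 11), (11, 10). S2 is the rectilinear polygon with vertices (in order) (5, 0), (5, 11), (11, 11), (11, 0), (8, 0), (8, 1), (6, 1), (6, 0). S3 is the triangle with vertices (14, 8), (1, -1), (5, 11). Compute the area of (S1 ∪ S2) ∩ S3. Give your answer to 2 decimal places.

The region (S1 ∪ S2) ∩ S3 is the polygon with vertices (5,10.857), (5,11), (11,9), (11,5.923), (1.65,-0.55), (1.2,-0.4), (4.955,10.864).
By the shoelace formula its area is 55.23.

55.23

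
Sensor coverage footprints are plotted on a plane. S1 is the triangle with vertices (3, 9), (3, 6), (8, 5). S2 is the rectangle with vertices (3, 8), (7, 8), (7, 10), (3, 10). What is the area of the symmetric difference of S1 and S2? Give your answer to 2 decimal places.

|S1| = 7.5, |S2| = 8, |S1∩S2| = 0.625.
|S1 △ S2| = |S1| + |S2| − 2·|S1∩S2| = 7.5 + 8 − 1.25 = 14.25.

14.25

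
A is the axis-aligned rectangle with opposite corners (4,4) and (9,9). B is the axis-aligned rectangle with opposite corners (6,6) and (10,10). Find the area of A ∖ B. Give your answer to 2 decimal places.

16.00

|A∩B|: x∈[6,9], y∈[6,9] → 3·3 = 9.
|A| = 25.
|A ∖ B| = |A| − |A∩B| = 25 − 9 = 16.00.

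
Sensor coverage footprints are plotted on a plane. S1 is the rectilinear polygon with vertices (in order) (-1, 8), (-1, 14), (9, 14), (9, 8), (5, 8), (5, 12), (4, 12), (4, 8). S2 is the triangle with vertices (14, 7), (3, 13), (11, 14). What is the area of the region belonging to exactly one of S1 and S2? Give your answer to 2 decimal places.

|S1| = 56, |S2| = 29.5, |S1∩S2| = 12.0606.
|S1 △ S2| = |S1| + |S2| − 2·|S1∩S2| = 56 + 29.5 − 24.1212 = 61.38.

61.38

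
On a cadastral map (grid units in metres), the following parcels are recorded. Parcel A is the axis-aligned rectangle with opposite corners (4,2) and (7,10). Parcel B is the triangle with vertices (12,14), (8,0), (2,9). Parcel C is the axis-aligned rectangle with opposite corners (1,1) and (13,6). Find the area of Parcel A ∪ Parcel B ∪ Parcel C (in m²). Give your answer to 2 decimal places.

103.33

By inclusion–exclusion:
Individual areas: |Parcel A| = 24, |Parcel B| = 60, |Parcel C| = 60.
|Parcel A∩Parcel B| = 18.6667.
|Parcel A∩Parcel C|: x∈[4,7], y∈[2,6] → 3·4 = 12.
|Parcel B∩Parcel C| = 16.6667.
|Parcel A∩Parcel B∩Parcel C| = 6.6667.
|Parcel A ∪ Parcel B ∪ Parcel C| = 144 − 47.3333 + 6.6667 = 103.33.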